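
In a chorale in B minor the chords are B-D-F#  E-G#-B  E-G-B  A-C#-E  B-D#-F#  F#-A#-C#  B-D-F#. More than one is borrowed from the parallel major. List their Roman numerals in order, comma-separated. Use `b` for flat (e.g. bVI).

The diatonic triads in B minor (with V from harmonic minor) are Bm, C#dim, D, Em, F#, G, A. B–D–F# = Bm, E–G–B = Em, A–C#–E = A and F#–A#–C# = F# all belong to that set. E–G#–B is not: scale degree 4 in B minor carries Em (iv). In B major the chord on that degree is E, so here it functions as IV, borrowed from the parallel major. But B–D#–F# is foreign: the diatonic i on degree 1 is Bm, whereas B comes from B major. It is labeled I.

IV, I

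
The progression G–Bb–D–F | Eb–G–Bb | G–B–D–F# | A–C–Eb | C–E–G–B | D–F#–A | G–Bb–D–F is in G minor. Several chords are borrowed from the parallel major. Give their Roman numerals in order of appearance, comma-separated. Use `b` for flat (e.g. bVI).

The diatonic triads in G minor (with V from harmonic minor) are Gm, Adim, Bb, Cm, D, Eb, F. G–Bb–D–F = Gm7, Eb–G–Bb = Eb, A–C–Eb = Adim and D–F#–A = D all belong to that set. G–B–D–F# doesn't fit — on degree 1 G minor would have Gm (i). Gmaj7 is the degree-1 chord of G major, so it is the borrowed Imaj7. But C–E–G–B is foreign: the diatonic iv on degree 4 is Cm, whereas Cmaj7 comes from G major. It is labeled IVmaj7.

Imaj7, IVmaj7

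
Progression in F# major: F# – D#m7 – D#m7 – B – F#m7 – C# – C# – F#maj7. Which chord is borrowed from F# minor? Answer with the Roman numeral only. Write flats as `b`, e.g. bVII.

i7

The diatonic triads in F# major are F#, G#m, A#m, B, C#, D#m, E#dim. Of the given chords, F#, D#m7, B, C# and F#maj7 are diatonic. F#m7 (F#–A–C#–E) is not: scale degree 1 in F# major carries F# (I). In F# minor the chord on that degree is F#m7, so here it functions as i7, borrowed from the parallel minor.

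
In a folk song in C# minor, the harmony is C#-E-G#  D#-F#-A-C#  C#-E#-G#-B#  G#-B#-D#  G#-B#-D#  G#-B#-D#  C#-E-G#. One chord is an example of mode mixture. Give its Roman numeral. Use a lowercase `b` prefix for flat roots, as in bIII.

The diatonic triads in C# minor (with V from harmonic minor) are C#m, D#dim, E, F#m, G#, A, B. C#–E–G# = C#m, D#–F#–A–C# = D#m7b5 and G#–B#–D# = G# are all diatonic. C#–E#–G#–B# is not: scale degree 1 in C# minor carries C#m (i). In C# major the chord on that degree is C#maj7, so here it functions as Imaj7, borrowed from the parallel major.

Imaj7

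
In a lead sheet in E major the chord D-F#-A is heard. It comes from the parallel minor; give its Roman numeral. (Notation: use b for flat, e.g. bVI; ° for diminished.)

D is the lowered form of scale degree 7 in E major (the diatonic degree 7 is D#). Diatonically E major has D#dim (vii°) on that degree; D–F#–A is instead the major chord native to E minor, so it takes the label bVII.

bVII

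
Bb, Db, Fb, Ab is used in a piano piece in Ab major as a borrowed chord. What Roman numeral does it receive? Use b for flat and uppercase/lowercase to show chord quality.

iiø7

The root Bb is the diatonic 2nd degree of Ab major; the borrowing shows in the chord quality. Bb–Db–Fb–Ab is a half-diminished-seventh chord — the form found in Ab minor, not the diatonic ii (Bbm). Borrowed into Ab major it is written iiø7.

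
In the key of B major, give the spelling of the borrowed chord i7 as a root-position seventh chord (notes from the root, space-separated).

B D F# A

i7 is built on scale degree 1, which is B in both B major and its parallel. Stacking thirds in B minor on B gives B–D–F#–A.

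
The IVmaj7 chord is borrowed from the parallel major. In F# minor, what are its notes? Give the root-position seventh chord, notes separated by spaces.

B D# F# A#

The root, B, is scale degree 4 — the same note in F# minor and F# major; only the chord quality changes. Building the major-seventh chord from the parallel major on B: B–D#–F#–A#.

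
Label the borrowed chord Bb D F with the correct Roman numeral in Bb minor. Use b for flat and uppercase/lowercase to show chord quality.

I

The root Bb is the diatonic 1st degree of Bb minor; the borrowing shows in the chord quality. Bb–D–F is a major chord — the form found in Bb major, not the diatonic i (Bbm). Borrowed into Bb minor it is written I.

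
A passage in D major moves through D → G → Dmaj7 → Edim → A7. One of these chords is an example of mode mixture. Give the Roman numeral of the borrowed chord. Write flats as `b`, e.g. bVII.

The diatonic triads in D major are D, Em, F#m, G, A, Bm, C#dim. Of the given chords, D, G, Dmaj7 and A7 are diatonic. Edim (E–G–Bb) doesn't fit — on degree 2 D major would have Em (ii). Edim is the degree-2 chord of D minor, so it is the borrowed ii°.

ii°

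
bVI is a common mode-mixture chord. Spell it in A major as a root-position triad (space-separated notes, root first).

F A C

The root of bVI is the lowered 6th degree: F# becomes F. Building the major chord from the parallel minor on F: F–A–C.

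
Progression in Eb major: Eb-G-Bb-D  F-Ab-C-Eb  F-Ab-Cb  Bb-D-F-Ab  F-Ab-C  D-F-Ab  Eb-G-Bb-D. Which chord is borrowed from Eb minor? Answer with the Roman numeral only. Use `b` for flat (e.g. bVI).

In Eb major the diatonic chords are Eb, Fm, Gm, Ab, Bb, Cm, Ddim. Eb–G–Bb–D = Ebmaj7, F–Ab–C–Eb = Fm7, Bb–D–F–Ab = Bb7, F–Ab–C = Fm and D–F–Ab = Ddim all belong to that set. F–Ab–Cb doesn't fit — on degree 2 Eb major would have Fm (ii). Fdim is the degree-2 chord of Eb minor, so it is the borrowed ii°.

ii°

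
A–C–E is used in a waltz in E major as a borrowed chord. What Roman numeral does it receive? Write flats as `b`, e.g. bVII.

A is scale degree 4 in E major. The diatonic chord on degree 4 would be A (IV), but A–C–E is the minor chord from E minor. As a borrowed chord it is labeled iv.

iv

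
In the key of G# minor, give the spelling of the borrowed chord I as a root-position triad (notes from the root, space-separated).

G# B# D#

The root, G#, is scale degree 1 — the same note in G# minor and G# major; only the chord quality changes. In G# major the chord on G# is G#–B#–D#.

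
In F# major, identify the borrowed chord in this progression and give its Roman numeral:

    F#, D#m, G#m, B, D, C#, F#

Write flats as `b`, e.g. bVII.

F# major has the diatonic set F#, G#m, A#m, B, C#, D#m, E#dim. F#, D#m, G#m, B and C# all belong to that set. But D (D–F#–A) is foreign: the diatonic vi on degree 6 is D#m, whereas D comes from F# minor. It is labeled bVI.

bVI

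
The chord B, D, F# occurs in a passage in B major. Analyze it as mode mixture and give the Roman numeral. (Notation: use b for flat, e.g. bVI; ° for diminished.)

The root B is the diatonic 1st degree of B major; the borrowing shows in the chord quality. Diatonically B major has B (I) on that degree; B–D–F# is instead the minor chord native to B minor, so it takes the label i.

i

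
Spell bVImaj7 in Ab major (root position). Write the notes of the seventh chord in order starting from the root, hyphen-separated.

Fb-Ab-Cb-Eb

The root of bVImaj7 is the lowered 6th degree: F becomes Fb. Stacking thirds in Ab minor on Fb gives Fb–Ab–Cb–Eb.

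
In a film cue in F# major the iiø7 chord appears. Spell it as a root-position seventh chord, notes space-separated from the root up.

The root, G#, is scale degree 2 — the same note in F# major and F# minor; only the chord quality changes. In F# minor the chord on G# is G#–B–D–F#.

G# B D F#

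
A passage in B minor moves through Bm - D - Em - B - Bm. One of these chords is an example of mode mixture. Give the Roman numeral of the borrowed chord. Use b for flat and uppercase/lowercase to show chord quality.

I

The diatonic triads in B minor (with V from harmonic minor) are Bm, C#dim, D, Em, F#, G, A. Of the given chords, Bm, D and Em are diatonic. B (B–D#–F#) is not: scale degree 1 in B minor carries Bm (i). In B major the chord on that degree is B, so here it functions as I, borrowed from the parallel major.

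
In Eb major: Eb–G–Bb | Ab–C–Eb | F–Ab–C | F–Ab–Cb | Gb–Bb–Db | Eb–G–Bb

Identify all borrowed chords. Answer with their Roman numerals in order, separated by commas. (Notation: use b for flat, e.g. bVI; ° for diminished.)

The diatonic triads in Eb major are Eb, Fm, Gm, Ab, Bb, Cm, Ddim. Of the given chords, Eb–G–Bb = Eb, Ab–C–Eb = Ab and F–Ab–C = Fm are diatonic. F–Ab–Cb is not: scale degree 2 in Eb major carries Fm (ii). In Eb minor the chord on that degree is Fdim, so here it functions as ii°, borrowed from the parallel minor. But Gb–Bb–Db is foreign: the diatonic iii on degree 3 is Gm, whereas Gb comes from Eb minor. It is labeled bIII.

ii°, bIII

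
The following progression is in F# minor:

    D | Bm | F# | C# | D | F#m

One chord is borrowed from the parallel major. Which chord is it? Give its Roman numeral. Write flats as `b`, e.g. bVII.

In F# minor (with V from harmonic minor) the diatonic chords are F#m, G#dim, A, Bm, C#, D, E. D, Bm, C# and F#m are all diatonic. F# (F#–A#–C#) is not: scale degree 1 in F# minor carries F#m (i). In F# major the chord on that degree is F#, so here it functions as I, borrowed from the parallel major.

I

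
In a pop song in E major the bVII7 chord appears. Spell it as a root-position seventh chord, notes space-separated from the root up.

D F# A C

Scale degree 7 in E major is D#. bVII7 uses the lowered form, D, taken from E minor. Building the dominant-seventh chord from the parallel minor on D: D–F#–A–C.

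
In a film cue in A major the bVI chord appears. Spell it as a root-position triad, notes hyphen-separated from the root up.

bVI is built on the lowered scale degree 6. In A major degree 6 is F#; lowered it becomes F. Stacking thirds in A minor on F gives F–A–C.

F-A-C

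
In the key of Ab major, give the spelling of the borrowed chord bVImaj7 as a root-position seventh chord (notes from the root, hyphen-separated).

Scale degree 6 in Ab major is F. bVImaj7 uses the lowered form, Fb, taken from Ab minor. Stacking thirds in Ab minor on Fb gives Fb–Ab–Cb–Eb.

Fb-Ab-Cb-Eb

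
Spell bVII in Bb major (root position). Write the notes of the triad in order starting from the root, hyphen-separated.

Scale degree 7 in Bb major is A. bVII uses the lowered form, Ab, taken from Bb minor. In Bb minor the chord on Ab is Ab–C–Eb.

Ab-C-Eb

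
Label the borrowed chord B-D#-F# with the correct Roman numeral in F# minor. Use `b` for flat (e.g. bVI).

IV

The root B is the diatonic 4th degree of F# minor; the borrowing shows in the chord quality. The diatonic chord on degree 4 would be Bm (iv), but B–D#–F# is the major chord from F# major. As a borrowed chord it is labeled IV.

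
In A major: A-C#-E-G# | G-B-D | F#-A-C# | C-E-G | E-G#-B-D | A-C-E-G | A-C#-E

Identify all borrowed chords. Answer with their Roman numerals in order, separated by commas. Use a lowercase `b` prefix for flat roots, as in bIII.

bVII, bIII, i7

A major has the diatonic set A, Bm, C#m, D, E, F#m, G#dim. A–C#–E–G# = Amaj7, F#–A–C# = F#m, E–G#–B–D = E7 and A–C#–E = A are all diatonic. But G–B–D is foreign: the diatonic vii° on degree 7 is G#dim, whereas G comes from A minor. It is labeled bVII. C–E–G doesn't fit — on degree 3 A major would have C#m (iii). C is the degree-3 chord of A minor, so it is the borrowed bIII. But A–C–E–G is foreign: the diatonic I on degree 1 is A, whereas Am7 comes from A minor. It is labeled i7.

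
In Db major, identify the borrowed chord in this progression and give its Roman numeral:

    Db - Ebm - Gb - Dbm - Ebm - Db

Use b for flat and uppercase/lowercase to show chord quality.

The diatonic triads in Db major are Db, Ebm, Fm, Gb, Ab, Bbm, Cdim. Of the given chords, Db, Ebm and Gb are diatonic. Dbm (Db–Fb–Ab) is not: scale degree 1 in Db major carries Db (I). In Db minor the chord on that degree is Dbm, so here it functions as i, borrowed from the parallel minor.

i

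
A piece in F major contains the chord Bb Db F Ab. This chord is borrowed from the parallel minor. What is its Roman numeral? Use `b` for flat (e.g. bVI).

Bb is scale degree 4 in F major. Bb–Db–F–Ab is a minor-seventh chord — the form found in F minor, not the diatonic IV (Bb). Borrowed into F major it is written iv7.

iv7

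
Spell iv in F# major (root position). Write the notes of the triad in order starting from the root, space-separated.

B D F#

The root, B, is scale degree 4 — the same note in F# major and F# minor; only the chord quality changes. Stacking thirds in F# minor on B gives B–D–F#.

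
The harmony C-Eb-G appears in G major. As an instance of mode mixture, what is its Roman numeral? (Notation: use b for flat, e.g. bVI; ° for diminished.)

The root C is the diatonic 4th degree of G major; the borrowing shows in the chord quality. C–Eb–G is a minor chord — the form found in G minor, not the diatonic IV (C). Borrowed into G major it is written iv.

iv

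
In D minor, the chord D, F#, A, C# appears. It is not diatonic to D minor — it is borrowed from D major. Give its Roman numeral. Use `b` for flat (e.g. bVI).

Imaj7

D is scale degree 1 in D minor. D–F#–A–C# is a major-seventh chord — the form found in D major, not the diatonic i (Dm). Borrowed into D minor it is written Imaj7.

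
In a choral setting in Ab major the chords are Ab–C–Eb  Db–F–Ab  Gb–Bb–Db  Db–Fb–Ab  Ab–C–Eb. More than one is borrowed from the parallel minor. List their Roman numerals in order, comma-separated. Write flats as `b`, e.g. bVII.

bVII, iv

In Ab major the diatonic chords are Ab, Bbm, Cm, Db, Eb, Fm, Gdim. Ab–C–Eb = Ab and Db–F–Ab = Db both belong to that set. Gb–Bb–Db is not: scale degree 7 in Ab major carries Gdim (vii°). In Ab minor the chord on that degree is Gb, so here it functions as bVII, borrowed from the parallel minor. Db–Fb–Ab is not: scale degree 4 in Ab major carries Db (IV). In Ab minor the chord on that degree is Dbm, so here it functions as iv, borrowed from the parallel minor.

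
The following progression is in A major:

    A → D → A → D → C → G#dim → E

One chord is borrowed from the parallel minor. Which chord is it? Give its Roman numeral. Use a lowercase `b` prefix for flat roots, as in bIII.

A major has the diatonic set A, Bm, C#m, D, E, F#m, G#dim. A, D, G#dim and E all belong to that set. C (C–E–G) doesn't fit — on degree 3 A major would have C#m (iii). C is the degree-3 chord of A minor, so it is the borrowed bIII.

bIII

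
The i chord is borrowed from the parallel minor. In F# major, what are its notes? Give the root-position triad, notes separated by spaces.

The root, F#, is scale degree 1 — the same note in F# major and F# minor; only the chord quality changes. In F# minor the chord on F# is F#–A–C#.

F# A C#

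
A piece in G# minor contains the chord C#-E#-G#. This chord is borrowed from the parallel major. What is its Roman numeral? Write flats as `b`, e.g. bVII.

IV

The root C# is the diatonic 4th degree of G# minor; the borrowing shows in the chord quality. The diatonic chord on degree 4 would be C#m (iv), but C#–E#–G# is the major chord from G# major. As a borrowed chord it is labeled IV.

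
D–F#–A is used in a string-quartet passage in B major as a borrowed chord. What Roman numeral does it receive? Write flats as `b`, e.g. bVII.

D is the lowered form of scale degree 3 in B major (the diatonic degree 3 is D#). D–F#–A is a major chord — the form found in B minor, not the diatonic iii (D#m). Borrowed into B major it is written bIII.

bIII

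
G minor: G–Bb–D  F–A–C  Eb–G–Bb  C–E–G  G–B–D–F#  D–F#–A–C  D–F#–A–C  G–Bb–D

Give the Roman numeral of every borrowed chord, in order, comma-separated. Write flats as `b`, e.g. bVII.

IV, Imaj7

G minor has the diatonic set Gm, Adim, Bb, Cm, D, Eb, F (with V from harmonic minor). G–Bb–D = Gm, F–A–C = F, Eb–G–Bb = Eb and D–F#–A–C = D7 all belong to that set. But C–E–G is foreign: the diatonic iv on degree 4 is Cm, whereas C comes from G major. It is labeled IV. G–B–D–F# is not: scale degree 1 in G minor carries Gm (i). In G major the chord on that degree is Gmaj7, so here it functions as Imaj7, borrowed from the parallel major.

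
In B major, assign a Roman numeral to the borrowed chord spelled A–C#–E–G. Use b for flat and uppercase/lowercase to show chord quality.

bVII7

A is the lowered form of scale degree 7 in B major (the diatonic degree 7 is A#). A–C#–E–G is a dominant-seventh chord — the form found in B minor, not the diatonic vii° (A#dim). Borrowed into B major it is written bVII7.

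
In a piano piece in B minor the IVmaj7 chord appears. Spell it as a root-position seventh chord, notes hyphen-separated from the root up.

IVmaj7 is built on scale degree 4, which is E in both B minor and its parallel. Building the major-seventh chord from the parallel major on E: E–G#–B–D#.

E-G#-B-D#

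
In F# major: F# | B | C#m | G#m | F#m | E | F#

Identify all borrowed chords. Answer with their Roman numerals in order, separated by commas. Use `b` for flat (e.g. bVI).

v, i, bVII

F# major has the diatonic set F#, G#m, A#m, B, C#, D#m, E#dim. Of the given chords, F#, B and G#m are diatonic. C#m (C#–E–G#) doesn't fit — on degree 5 F# major would have C# (V). C#m is the degree-5 chord of F# minor, so it is the borrowed v. F#m (F#–A–C#) doesn't fit — on degree 1 F# major would have F# (I). F#m is the degree-1 chord of F# minor, so it is the borrowed i. E (E–G#–B) doesn't fit — on degree 7 F# major would have E#dim (vii°). E is the degree-7 chord of F# minor, so it is the borrowed bVII.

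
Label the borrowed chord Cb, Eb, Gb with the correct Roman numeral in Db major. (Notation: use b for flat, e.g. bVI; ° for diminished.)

Cb is the lowered form of scale degree 7 in Db major (the diatonic degree 7 is C). The diatonic chord on degree 7 would be Cdim (vii°), but Cb–Eb–Gb is the major chord from Db minor. As a borrowed chord it is labeled bVII.

bVII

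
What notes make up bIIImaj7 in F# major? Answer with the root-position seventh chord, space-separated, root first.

A C# E G#

The root of bIIImaj7 is the lowered 3rd degree: A# becomes A. In F# minor the chord on A is A–C#–E–G#.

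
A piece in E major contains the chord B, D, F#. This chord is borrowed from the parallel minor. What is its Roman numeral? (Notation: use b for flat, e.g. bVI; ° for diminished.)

v

B is scale degree 5 in E major. Diatonically E major has B (V) on that degree; B–D–F# is instead the minor chord native to E minor, so it takes the label v.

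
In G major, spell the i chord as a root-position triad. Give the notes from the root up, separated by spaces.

i is built on scale degree 1, which is G in both G major and its parallel. Building the minor chord from the parallel minor on G: G–Bb–D.

G Bb D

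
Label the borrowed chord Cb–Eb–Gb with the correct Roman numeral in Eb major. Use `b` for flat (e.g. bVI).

Cb is the lowered form of scale degree 6 in Eb major (the diatonic degree 6 is C). Diatonically Eb major has Cm (vi) on that degree; Cb–Eb–Gb is instead the major chord native to Eb minor, so it takes the label bVI.

bVI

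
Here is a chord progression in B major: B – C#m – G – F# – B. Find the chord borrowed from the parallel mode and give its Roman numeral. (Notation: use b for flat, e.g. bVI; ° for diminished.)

The diatonic triads in B major are B, C#m, D#m, E, F#, G#m, A#dim. B, C#m and F# all belong to that set. G (G–B–D) is not: scale degree 6 in B major carries G#m (vi). In B minor the chord on that degree is G, so here it functions as bVI, borrowed from the parallel minor.

bVI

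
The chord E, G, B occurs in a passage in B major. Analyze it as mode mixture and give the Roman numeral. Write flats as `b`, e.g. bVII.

The root E is the diatonic 4th degree of B major; the borrowing shows in the chord quality. The diatonic chord on degree 4 would be E (IV), but E–G–B is the minor chord from B minor. As a borrowed chord it is labeled iv.

iv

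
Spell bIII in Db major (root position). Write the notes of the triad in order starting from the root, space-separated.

Fb Ab Cb

bIII is built on the lowered scale degree 3. In Db major degree 3 is F; lowered it becomes Fb. Stacking thirds in Db minor on Fb gives Fb–Ab–Cb.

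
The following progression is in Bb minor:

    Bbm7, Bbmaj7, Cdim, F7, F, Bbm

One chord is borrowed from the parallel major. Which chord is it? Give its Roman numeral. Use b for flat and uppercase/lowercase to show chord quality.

Imaj7

The diatonic triads in Bb minor (with V from harmonic minor) are Bbm, Cdim, Db, Ebm, F, Gb, Ab. Of the given chords, Bbm7, Cdim, F7, F and Bbm are diatonic. Bbmaj7 (Bb–D–F–A) doesn't fit — on degree 1 Bb minor would have Bbm (i). Bbmaj7 is the degree-1 chord of Bb major, so it is the borrowed Imaj7.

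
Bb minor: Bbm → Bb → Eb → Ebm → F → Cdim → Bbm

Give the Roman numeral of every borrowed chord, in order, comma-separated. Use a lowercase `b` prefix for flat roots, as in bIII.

I, IV

Bb minor has the diatonic set Bbm, Cdim, Db, Ebm, F, Gb, Ab (with V from harmonic minor). Of the given chords, Bbm, Ebm, F and Cdim are diatonic. Bb (Bb–D–F) doesn't fit — on degree 1 Bb minor would have Bbm (i). Bb is the degree-1 chord of Bb major, so it is the borrowed I. But Eb (Eb–G–Bb) is foreign: the diatonic iv on degree 4 is Ebm, whereas Eb comes from Bb major. It is labeled IV.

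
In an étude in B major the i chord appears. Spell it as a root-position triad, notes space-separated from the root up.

B D F#

The root, B, is scale degree 1 — the same note in B major and B minor; only the chord quality changes. Stacking thirds in B minor on B gives B–D–F#.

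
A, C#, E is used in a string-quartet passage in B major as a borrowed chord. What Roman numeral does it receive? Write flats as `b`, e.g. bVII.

In B major scale degree 7 is A#; A is its lowered form, from B minor. A–C#–E is a major chord — the form found in B minor, not the diatonic vii° (A#dim). Borrowed into B major it is written bVII.

bVII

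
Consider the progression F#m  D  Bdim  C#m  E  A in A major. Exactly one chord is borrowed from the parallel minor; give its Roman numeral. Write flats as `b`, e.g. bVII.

A major has the diatonic set A, Bm, C#m, D, E, F#m, G#dim. F#m, D, C#m, E and A all belong to that set. Bdim (B–D–F) is not: scale degree 2 in A major carries Bm (ii). In A minor the chord on that degree is Bdim, so here it functions as ii°, borrowed from the parallel minor.

ii°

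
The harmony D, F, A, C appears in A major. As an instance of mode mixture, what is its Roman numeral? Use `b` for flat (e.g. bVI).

iv7

D is scale degree 4 in A major. D–F–A–C is a minor-seventh chord — the form found in A minor, not the diatonic IV (D). Borrowed into A major it is written iv7.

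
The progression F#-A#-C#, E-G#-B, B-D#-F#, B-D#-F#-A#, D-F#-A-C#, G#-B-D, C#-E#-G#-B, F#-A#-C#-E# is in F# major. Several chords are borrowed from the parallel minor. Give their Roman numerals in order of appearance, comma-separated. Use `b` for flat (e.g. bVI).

The diatonic triads in F# major are F#, G#m, A#m, B, C#, D#m, E#dim. F#–A#–C# = F#, B–D#–F# = B, B–D#–F#–A# = Bmaj7, C#–E#–G#–B = C#7 and F#–A#–C#–E# = F#maj7 all belong to that set. But E–G#–B is foreign: the diatonic vii° on degree 7 is E#dim, whereas E comes from F# minor. It is labeled bVII. D–F#–A–C# doesn't fit — on degree 6 F# major would have D#m (vi). Dmaj7 is the degree-6 chord of F# minor, so it is the borrowed bVImaj7. But G#–B–D is foreign: the diatonic ii on degree 2 is G#m, whereas G#dim comes from F# minor. It is labeled ii°.

bVII, bVImaj7, ii°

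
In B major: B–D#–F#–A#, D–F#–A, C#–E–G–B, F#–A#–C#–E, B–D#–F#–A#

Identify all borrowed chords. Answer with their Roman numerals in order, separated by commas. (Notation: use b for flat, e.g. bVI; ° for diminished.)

bIII, iiø7

The diatonic triads in B major are B, C#m, D#m, E, F#, G#m, A#dim. B–D#–F#–A# = Bmaj7 and F#–A#–C#–E = F#7 both belong to that set. D–F#–A is not: scale degree 3 in B major carries D#m (iii). In B minor the chord on that degree is D, so here it functions as bIII, borrowed from the parallel minor. C#–E–G–B doesn't fit — on degree 2 B major would have C#m (ii). C#m7b5 is the degree-2 chord of B minor, so it is the borrowed iiø7.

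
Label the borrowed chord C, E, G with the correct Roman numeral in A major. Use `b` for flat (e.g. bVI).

In A major scale degree 3 is C#; C is its lowered form, from A minor. Diatonically A major has C#m (iii) on that degree; C–E–G is instead the major chord native to A minor, so it takes the label bIII.

bIII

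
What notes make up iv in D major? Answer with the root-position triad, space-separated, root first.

G Bb D

The root, G, is scale degree 4 — the same note in D major and D minor; only the chord quality changes. In D minor the chord on G is G–Bb–D.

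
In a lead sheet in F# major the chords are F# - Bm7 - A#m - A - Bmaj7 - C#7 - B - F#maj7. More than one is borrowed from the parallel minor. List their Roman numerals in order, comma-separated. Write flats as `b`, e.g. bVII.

iv7, bIII

The diatonic triads in F# major are F#, G#m, A#m, B, C#, D#m, E#dim. F#, A#m, Bmaj7, C#7, B and F#maj7 are all diatonic. Bm7 (B–D–F#–A) is not: scale degree 4 in F# major carries B (IV). In F# minor the chord on that degree is Bm7, so here it functions as iv7, borrowed from the parallel minor. But A (A–C#–E) is foreign: the diatonic iii on degree 3 is A#m, whereas A comes from F# minor. It is labeled bIII.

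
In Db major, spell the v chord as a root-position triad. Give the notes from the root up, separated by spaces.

Ab Cb Eb

v is built on scale degree 5, which is Ab in both Db major and its parallel. In Db minor the chord on Ab is Ab–Cb–Eb.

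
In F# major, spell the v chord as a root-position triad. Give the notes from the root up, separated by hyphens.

C#-E-G#

v is built on scale degree 5, which is C# in both F# major and its parallel. Stacking thirds in F# minor on C# gives C#–E–G#.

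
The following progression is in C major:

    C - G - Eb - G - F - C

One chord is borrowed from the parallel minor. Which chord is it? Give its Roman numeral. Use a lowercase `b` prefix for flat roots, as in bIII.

In C major the diatonic chords are C, Dm, Em, F, G, Am, Bdim. Of the given chords, C, G and F are diatonic. But Eb (Eb–G–Bb) is foreign: the diatonic iii on degree 3 is Em, whereas Eb comes from C minor. It is labeled bIII.

bIII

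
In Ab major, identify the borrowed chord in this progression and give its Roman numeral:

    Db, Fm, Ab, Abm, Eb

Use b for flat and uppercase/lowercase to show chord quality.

Ab major has the diatonic set Ab, Bbm, Cm, Db, Eb, Fm, Gdim. Db, Fm, Ab and Eb are all diatonic. But Abm (Ab–Cb–Eb) is foreign: the diatonic I on degree 1 is Ab, whereas Abm comes from Ab minor. It is labeled i.

i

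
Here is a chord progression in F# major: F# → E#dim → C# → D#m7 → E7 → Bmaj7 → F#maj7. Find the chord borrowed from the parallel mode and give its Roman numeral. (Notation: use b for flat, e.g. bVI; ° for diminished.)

bVII7

F# major has the diatonic set F#, G#m, A#m, B, C#, D#m, E#dim. F#, E#dim, C#, D#m7, Bmaj7 and F#maj7 are all diatonic. E7 (E–G#–B–D) doesn't fit — on degree 7 F# major would have E#dim (vii°). E7 is the degree-7 chord of F# minor, so it is the borrowed bVII7.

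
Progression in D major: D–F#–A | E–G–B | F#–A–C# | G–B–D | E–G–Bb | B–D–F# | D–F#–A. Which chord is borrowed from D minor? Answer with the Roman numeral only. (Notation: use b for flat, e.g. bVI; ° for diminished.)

ii°

The diatonic triads in D major are D, Em, F#m, G, A, Bm, C#dim. D–F#–A = D, E–G–B = Em, F#–A–C# = F#m, G–B–D = G and B–D–F# = Bm all belong to that set. E–G–Bb is not: scale degree 2 in D major carries Em (ii). In D minor the chord on that degree is Edim, so here it functions as ii°, borrowed from the parallel minor.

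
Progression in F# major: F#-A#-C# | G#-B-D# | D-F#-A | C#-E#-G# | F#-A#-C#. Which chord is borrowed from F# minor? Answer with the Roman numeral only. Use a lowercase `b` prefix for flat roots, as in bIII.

F# major has the diatonic set F#, G#m, A#m, B, C#, D#m, E#dim. F#–A#–C# = F#, G#–B–D# = G#m and C#–E#–G# = C# are all diatonic. D–F#–A is not: scale degree 6 in F# major carries D#m (vi). In F# minor the chord on that degree is D, so here it functions as bVI, borrowed from the parallel minor.

bVI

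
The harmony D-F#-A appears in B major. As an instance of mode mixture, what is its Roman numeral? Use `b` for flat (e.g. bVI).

bIII

In B major scale degree 3 is D#; D is its lowered form, from B minor. Diatonically B major has D#m (iii) on that degree; D–F#–A is instead the major chord native to B minor, so it takes the label bIII.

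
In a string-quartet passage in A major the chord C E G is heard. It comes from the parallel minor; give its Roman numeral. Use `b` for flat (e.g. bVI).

C is the lowered form of scale degree 3 in A major (the diatonic degree 3 is C#). The diatonic chord on degree 3 would be C#m (iii), but C–E–G is the major chord from A minor. As a borrowed chord it is labeled bIII.

bIII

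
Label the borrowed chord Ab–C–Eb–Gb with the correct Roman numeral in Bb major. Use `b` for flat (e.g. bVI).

In Bb major scale degree 7 is A; Ab is its lowered form, from Bb minor. Diatonically Bb major has Adim (vii°) on that degree; Ab–C–Eb–Gb is instead the dominant-seventh chord native to Bb minor, so it takes the label bVII7.

bVII7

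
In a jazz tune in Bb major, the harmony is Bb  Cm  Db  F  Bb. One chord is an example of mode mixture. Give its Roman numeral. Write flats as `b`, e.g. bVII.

bIII

The diatonic triads in Bb major are Bb, Cm, Dm, Eb, F, Gm, Adim. Bb, Cm and F are all diatonic. Db (Db–F–Ab) doesn't fit — on degree 3 Bb major would have Dm (iii). Db is the degree-3 chord of Bb minor, so it is the borrowed bIII.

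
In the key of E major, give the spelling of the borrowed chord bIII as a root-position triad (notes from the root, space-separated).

The root of bIII is the lowered 3rd degree: G# becomes G. Building the major chord from the parallel minor on G: G–B–D.

G B D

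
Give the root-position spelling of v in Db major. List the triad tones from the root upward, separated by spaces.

v is built on scale degree 5, which is Ab in both Db major and its parallel. Stacking thirds in Db minor on Ab gives Ab–Cb–Eb.

Ab Cb Eb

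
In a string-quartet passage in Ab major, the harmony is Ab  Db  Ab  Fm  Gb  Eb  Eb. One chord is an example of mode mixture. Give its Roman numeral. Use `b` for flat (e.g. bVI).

Ab major has the diatonic set Ab, Bbm, Cm, Db, Eb, Fm, Gdim. Ab, Db, Fm and Eb all belong to that set. But Gb (Gb–Bb–Db) is foreign: the diatonic vii° on degree 7 is Gdim, whereas Gb comes from Ab minor. It is labeled bVII.

bVII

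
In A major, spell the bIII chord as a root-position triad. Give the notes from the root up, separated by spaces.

C E G

Scale degree 3 in A major is C#. bIII uses the lowered form, C, taken from A minor. In A minor the chord on C is C–E–G.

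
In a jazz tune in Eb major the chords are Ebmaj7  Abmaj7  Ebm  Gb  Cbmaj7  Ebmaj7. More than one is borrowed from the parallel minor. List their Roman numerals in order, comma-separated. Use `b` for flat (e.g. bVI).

i, bIII, bVImaj7

The diatonic triads in Eb major are Eb, Fm, Gm, Ab, Bb, Cm, Ddim. Ebmaj7 and Abmaj7 both belong to that set. But Ebm (Eb–Gb–Bb) is foreign: the diatonic I on degree 1 is Eb, whereas Ebm comes from Eb minor. It is labeled i. Gb (Gb–Bb–Db) doesn't fit — on degree 3 Eb major would have Gm (iii). Gb is the degree-3 chord of Eb minor, so it is the borrowed bIII. Cbmaj7 (Cb–Eb–Gb–Bb) doesn't fit — on degree 6 Eb major would have Cm (vi). Cbmaj7 is the degree-6 chord of Eb minor, so it is the borrowed bVImaj7.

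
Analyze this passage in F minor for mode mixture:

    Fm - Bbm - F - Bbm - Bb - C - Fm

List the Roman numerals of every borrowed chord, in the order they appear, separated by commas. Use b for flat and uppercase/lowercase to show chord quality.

I, IV

The diatonic triads in F minor (with V from harmonic minor) are Fm, Gdim, Ab, Bbm, C, Db, Eb. Fm, Bbm and C are all diatonic. F (F–A–C) doesn't fit — on degree 1 F minor would have Fm (i). F is the degree-1 chord of F major, so it is the borrowed I. Bb (Bb–D–F) is not: scale degree 4 in F minor carries Bbm (iv). In F major the chord on that degree is Bb, so here it functions as IV, borrowed from the parallel major.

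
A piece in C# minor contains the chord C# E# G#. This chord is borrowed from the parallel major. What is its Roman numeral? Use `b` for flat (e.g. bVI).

The root C# is the diatonic 1st degree of C# minor; the borrowing shows in the chord quality. C#–E#–G# is a major chord — the form found in C# major, not the diatonic i (C#m). Borrowed into C# minor it is written I.

I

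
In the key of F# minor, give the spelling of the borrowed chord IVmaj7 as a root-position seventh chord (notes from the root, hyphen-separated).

IVmaj7 is built on scale degree 4, which is B in both F# minor and its parallel. Stacking thirds in F# major on B gives B–D#–F#–A#.

B-D#-F#-A#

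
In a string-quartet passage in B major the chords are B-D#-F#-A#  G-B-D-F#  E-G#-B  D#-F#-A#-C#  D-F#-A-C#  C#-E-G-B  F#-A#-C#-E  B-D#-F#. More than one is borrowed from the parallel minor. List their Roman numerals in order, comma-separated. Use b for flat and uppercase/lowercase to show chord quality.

The diatonic triads in B major are B, C#m, D#m, E, F#, G#m, A#dim. B–D#–F#–A# = Bmaj7, E–G#–B = E, D#–F#–A#–C# = D#m7, F#–A#–C#–E = F#7 and B–D#–F# = B all belong to that set. G–B–D–F# is not: scale degree 6 in B major carries G#m (vi). In B minor the chord on that degree is Gmaj7, so here it functions as bVImaj7, borrowed from the parallel minor. D–F#–A–C# doesn't fit — on degree 3 B major would have D#m (iii). Dmaj7 is the degree-3 chord of B minor, so it is the borrowed bIIImaj7. C#–E–G–B is not: scale degree 2 in B major carries C#m (ii). In B minor the chord on that degree is C#m7b5, so here it functions as iiø7, borrowed from the parallel minor.

bVImaj7, bIIImaj7, iiø7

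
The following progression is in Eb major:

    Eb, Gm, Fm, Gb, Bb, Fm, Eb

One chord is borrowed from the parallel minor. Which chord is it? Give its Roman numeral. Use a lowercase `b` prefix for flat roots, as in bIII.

Eb major has the diatonic set Eb, Fm, Gm, Ab, Bb, Cm, Ddim. Eb, Gm, Fm and Bb are all diatonic. Gb (Gb–Bb–Db) is not: scale degree 3 in Eb major carries Gm (iii). In Eb minor the chord on that degree is Gb, so here it functions as bIII, borrowed from the parallel minor.

bIII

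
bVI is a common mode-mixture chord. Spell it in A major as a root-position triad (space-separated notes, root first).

F A C

The root of bVI is the lowered 6th degree: F# becomes F. In A minor the chord on F is F–A–C.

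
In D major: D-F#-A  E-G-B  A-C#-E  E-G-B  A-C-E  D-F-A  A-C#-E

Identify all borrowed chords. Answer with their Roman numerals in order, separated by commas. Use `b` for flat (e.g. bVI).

v, i

D major has the diatonic set D, Em, F#m, G, A, Bm, C#dim. D–F#–A = D, E–G–B = Em and A–C#–E = A all belong to that set. But A–C–E is foreign: the diatonic V on degree 5 is A, whereas Am comes from D minor. It is labeled v. D–F–A doesn't fit — on degree 1 D major would have D (I). Dm is the degree-1 chord of D minor, so it is the borrowed i.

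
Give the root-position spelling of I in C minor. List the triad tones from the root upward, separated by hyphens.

C-E-G

I is built on scale degree 1, which is C in both C minor and its parallel. Building the major chord from the parallel major on C: C–E–G.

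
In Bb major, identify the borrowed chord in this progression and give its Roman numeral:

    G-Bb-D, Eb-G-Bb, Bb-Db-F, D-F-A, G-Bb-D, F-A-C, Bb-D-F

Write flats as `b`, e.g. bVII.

Bb major has the diatonic set Bb, Cm, Dm, Eb, F, Gm, Adim. Of the given chords, G–Bb–D = Gm, Eb–G–Bb = Eb, D–F–A = Dm, F–A–C = F and Bb–D–F = Bb are diatonic. But Bb–Db–F is foreign: the diatonic I on degree 1 is Bb, whereas Bbm comes from Bb minor. It is labeled i.

i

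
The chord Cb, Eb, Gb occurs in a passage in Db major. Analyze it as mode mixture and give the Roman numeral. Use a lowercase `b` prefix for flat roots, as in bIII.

bVII

The root Cb is the lowered 7th scale degree — diatonically Db major has C there. Cb–Eb–Gb is a major chord — the form found in Db minor, not the diatonic vii° (Cdim). Borrowed into Db major it is written bVII.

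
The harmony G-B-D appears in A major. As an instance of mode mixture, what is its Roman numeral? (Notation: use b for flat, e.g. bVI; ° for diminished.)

In A major scale degree 7 is G#; G is its lowered form, from A minor. The diatonic chord on degree 7 would be G#dim (vii°), but G–B–D is the major chord from A minor. As a borrowed chord it is labeled bVII.

bVII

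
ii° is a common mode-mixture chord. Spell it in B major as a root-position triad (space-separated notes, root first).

ii° is built on scale degree 2, which is C# in both B major and its parallel. Stacking thirds in B minor on C# gives C#–E–G.

C# E G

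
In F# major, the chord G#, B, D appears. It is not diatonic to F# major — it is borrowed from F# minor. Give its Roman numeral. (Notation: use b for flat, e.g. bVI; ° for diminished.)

The root G# is the diatonic 2nd degree of F# major; the borrowing shows in the chord quality. G#–B–D is a diminished chord — the form found in F# minor, not the diatonic ii (G#m). Borrowed into F# major it is written ii°.

ii°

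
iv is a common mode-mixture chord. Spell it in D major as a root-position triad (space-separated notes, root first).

The root, G, is scale degree 4 — the same note in D major and D minor; only the chord quality changes. Stacking thirds in D minor on G gives G–Bb–D.

G Bb D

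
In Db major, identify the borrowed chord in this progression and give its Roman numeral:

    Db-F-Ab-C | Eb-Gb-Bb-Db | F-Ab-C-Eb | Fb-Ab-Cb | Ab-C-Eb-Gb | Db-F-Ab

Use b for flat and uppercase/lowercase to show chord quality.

In Db major the diatonic chords are Db, Ebm, Fm, Gb, Ab, Bbm, Cdim. Db–F–Ab–C = Dbmaj7, Eb–Gb–Bb–Db = Ebm7, F–Ab–C–Eb = Fm7, Ab–C–Eb–Gb = Ab7 and Db–F–Ab = Db are all diatonic. Fb–Ab–Cb doesn't fit — on degree 3 Db major would have Fm (iii). Fb is the degree-3 chord of Db minor, so it is the borrowed bIII.

bIII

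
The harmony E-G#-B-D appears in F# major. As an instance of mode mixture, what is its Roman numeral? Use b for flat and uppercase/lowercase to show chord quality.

bVII7

In F# major scale degree 7 is E#; E is its lowered form, from F# minor. E–G#–B–D is a dominant-seventh chord — the form found in F# minor, not the diatonic vii° (E#dim). Borrowed into F# major it is written bVII7.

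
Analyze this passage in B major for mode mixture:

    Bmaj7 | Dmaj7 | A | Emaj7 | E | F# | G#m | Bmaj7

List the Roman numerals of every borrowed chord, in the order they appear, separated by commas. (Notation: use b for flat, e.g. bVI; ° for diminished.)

The diatonic triads in B major are B, C#m, D#m, E, F#, G#m, A#dim. Bmaj7, Emaj7, E, F# and G#m are all diatonic. Dmaj7 (D–F#–A–C#) doesn't fit — on degree 3 B major would have D#m (iii). Dmaj7 is the degree-3 chord of B minor, so it is the borrowed bIIImaj7. But A (A–C#–E) is foreign: the diatonic vii° on degree 7 is A#dim, whereas A comes from B minor. It is labeled bVII.

bIIImaj7, bVII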